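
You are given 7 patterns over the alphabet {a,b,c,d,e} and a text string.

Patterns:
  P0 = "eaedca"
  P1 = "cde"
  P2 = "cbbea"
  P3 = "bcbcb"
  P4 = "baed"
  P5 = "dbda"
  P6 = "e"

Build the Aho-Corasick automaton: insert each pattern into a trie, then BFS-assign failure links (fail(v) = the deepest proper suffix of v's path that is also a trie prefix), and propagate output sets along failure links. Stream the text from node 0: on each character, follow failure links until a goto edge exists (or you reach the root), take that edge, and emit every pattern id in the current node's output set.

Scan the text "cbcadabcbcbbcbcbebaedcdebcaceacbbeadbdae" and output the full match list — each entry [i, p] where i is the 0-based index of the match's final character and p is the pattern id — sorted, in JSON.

Construct AC machine:
Trie (insert patterns):
  n0 'ε': b→14 c→7 d→22 e→1
  n1 'e': a→2  [P6 ends]
  n2 'ea': e→3
  n3 'eae': d→4
  n4 'eaed': c→5
  n5 'eaedc': a→6
  n6 'eaedca': ·  [P0 ends]
  n7 'c': b→10 d→8
  n8 'cd': e→9
  n9 'cde': ·  [P1 ends]
  n10 'cb': b→11
  n11 'cbb': e→12
  n12 'cbbe': a→13
  n13 'cbbea': ·  [P2 ends]
  n14 'b': a→19 c→15
  n15 'bc': b→16
  n16 'bcb': c→17
  n17 'bcbc': b→18
  n18 'bcbcb': ·  [P3 ends]
  n19 'ba': e→20
  n20 'bae': d→21
  n21 'baed': ·  [P4 ends]
  n22 'd': b→23
  n23 'db': d→24
  n24 'dbd': a→25
  n25 'dbda': ·  [P5 ends]

Failure links (BFS by depth):
  n1('e'): parent n0 fail=0; on 'e' 0 → fail=0;  out {6}∪∅={6}
  n7('c'): parent n0 fail=0; on 'c' 0 → fail=0;  out ∅∪∅=∅
  n14('b'): parent n0 fail=0; on 'b' 0 → fail=0;  out ∅∪∅=∅
  n22('d'): parent n0 fail=0; on 'd' 0 → fail=0;  out ∅∪∅=∅
  n2('ea'): parent n1 fail=0; on 'a' 0 → fail=0;  out ∅∪∅=∅
  n8('cd'): parent n7 fail=0; on 'd' 0 → fail=22;  out ∅∪∅=∅
  n10('cb'): parent n7 fail=0; on 'b' 0 → fail=14;  out ∅∪∅=∅
  n15('bc'): parent n14 fail=0; on 'c' 0 → fail=7;  out ∅∪∅=∅
  n19('ba'): parent n14 fail=0; on 'a' 0 → fail=0;  out ∅∪∅=∅
  n23('db'): parent n22 fail=0; on 'b' 0 → fail=14;  out ∅∪∅=∅
  n3('eae'): parent n2 fail=0; on 'e' 0 → fail=1;  out ∅∪{6}={6}
  n9('cde'): parent n8 fail=22; on 'e' 22→0 → fail=1;  out {1}∪{6}={1,6}
  n11('cbb'): parent n10 fail=14; on 'b' 14→0 → fail=14;  out ∅∪∅=∅
  n16('bcb'): parent n15 fail=7; on 'b' 7 → fail=10;  out ∅∪∅=∅
  n20('bae'): parent n19 fail=0; on 'e' 0 → fail=1;  out ∅∪{6}={6}
  n24('dbd'): parent n23 fail=14; on 'd' 14→0 → fail=22;  out ∅∪∅=∅
  n4('eaed'): parent n3 fail=1; on 'd' 1→0 → fail=22;  out ∅∪∅=∅
  n12('cbbe'): parent n11 fail=14; on 'e' 14→0 → fail=1;  out ∅∪{6}={6}
  n17('bcbc'): parent n16 fail=10; on 'c' 10→14 → fail=15;  out ∅∪∅=∅
  n21('baed'): parent n20 fail=1; on 'd' 1→0 → fail=22;  out {4}∪∅={4}
  n25('dbda'): parent n24 fail=22; on 'a' 22→0 → fail=0;  out {5}∪∅={5}
  n5('eaedc'): parent n4 fail=22; on 'c' 22→0 → fail=7;  out ∅∪∅=∅
  n13('cbbea'): parent n12 fail=1; on 'a' 1 → fail=2;  out {2}∪∅={2}
  n18('bcbcb'): parent n17 fail=15; on 'b' 15 → fail=16;  out {3}∪∅={3}
  n6('eaedca'): parent n5 fail=7; on 'a' 7→0 → fail=0;  out {0}∪∅={0}

Run:
pos 0 'c': at 7
pos 1 'b': at 10
pos 2 'c': at 15 ·f
pos 3 'a': at 0 ·f
pos 4 'd': at 22
pos 5 'a': at 0 ·f
pos 6 'b': at 14
pos 7 'c': at 15
pos 8 'b': at 16
pos 9 'c': at 17
pos 10 'b': at 18  → match P3@[6:10]
pos 11 'b': at 11 ·f
pos 12 'c': at 15 ·f
pos 13 'b': at 16
pos 14 'c': at 17
pos 15 'b': at 18  → match P3@[11:15]
pos 16 'e': at 1 ·f  → match P6@[16:16]
pos 17 'b': at 14 ·f
pos 18 'a': at 19
pos 19 'e': at 20  → match P6@[19:19]
pos 20 'd': at 21  → match P4@[17:20]
pos 21 'c': at 7 ·f
pos 22 'd': at 8
pos 23 'e': at 9  → match P1@[21:23],P6@[23:23]
pos 24 'b': at 14 ·f
pos 25 'c': at 15
pos 26 'a': at 0 ·f
pos 27 'c': at 7
pos 28 'e': at 1 ·f  → match P6@[28:28]
pos 29 'a': at 2
pos 30 'c': at 7 ·f
pos 31 'b': at 10
pos 32 'b': at 11
pos 33 'e': at 12  → match P6@[33:33]
pos 34 'a': at 13  → match P2@[30:34]
pos 35 'd': at 22 ·f
pos 36 'b': at 23
pos 37 'd': at 24
pos 38 'a': at 25  → match P5@[35:38]
pos 39 'e': at 1 ·f  → match P6@[39:39]

All matches (sorted): [[10,3],[15,3],[16,6],[19,6],[20,4],[23,1],[23,6],[28,6],[33,6],[34,2],[38,5],[39,6]]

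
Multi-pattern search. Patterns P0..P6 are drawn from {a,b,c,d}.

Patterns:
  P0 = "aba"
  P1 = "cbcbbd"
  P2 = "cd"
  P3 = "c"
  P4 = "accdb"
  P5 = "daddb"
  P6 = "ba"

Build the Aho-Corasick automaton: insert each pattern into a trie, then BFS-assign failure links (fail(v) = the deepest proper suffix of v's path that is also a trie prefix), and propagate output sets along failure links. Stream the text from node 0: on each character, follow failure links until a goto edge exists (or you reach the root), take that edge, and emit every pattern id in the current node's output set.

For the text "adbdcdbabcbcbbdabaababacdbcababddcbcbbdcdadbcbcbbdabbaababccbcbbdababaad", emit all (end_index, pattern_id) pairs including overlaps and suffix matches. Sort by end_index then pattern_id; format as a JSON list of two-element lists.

Build:
Trie nodes:
  n0 'ε': a→1 b→20 c→4 d→15
  n1 'a': b→2 c→11
  n2 'ab': a→3
  n3 'aba': ·  [P0 ends]
  n4 'c': b→5 d→10  [P3 ends]
  n5 'cb': c→6
  n6 'cbc': b→7
  n7 'cbcb': b→8
  n8 'cbcbb': d→9
  n9 'cbcbbd': ·  [P1 ends]
  n10 'cd': ·  [P2 ends]
  n11 'ac': c→12
  n12 'acc': d→13
  n13 'accd': b→14
  n14 'accdb': ·  [P4 ends]
  n15 'd': a→16
  n16 'da': d→17
  n17 'dad': d→18
  n18 'dadd': b→19
  n19 'daddb': ·  [P5 ends]
  n20 'b': a→21
  n21 'ba': ·  [P6 ends]

BFS fail/out derivation:
  fail(1) 'a': from fail(0)=0 chase 'a': 0 ⇒ 0;  out=∅∪out(0)=∅
  fail(4) 'c': from fail(0)=0 chase 'c': 0 ⇒ 0;  out={3}∪out(0)={3}
  fail(15) 'd': from fail(0)=0 chase 'd': 0 ⇒ 0;  out=∅∪out(0)=∅
  fail(20) 'b': from fail(0)=0 chase 'b': 0 ⇒ 0;  out=∅∪out(0)=∅
  fail(2) 'ab': from fail(1)=0 chase 'b': 0 ⇒ 20;  out=∅∪out(20)=∅
  fail(5) 'cb': from fail(4)=0 chase 'b': 0 ⇒ 20;  out=∅∪out(20)=∅
  fail(10) 'cd': from fail(4)=0 chase 'd': 0 ⇒ 15;  out={2}∪out(15)={2}
  fail(11) 'ac': from fail(1)=0 chase 'c': 0 ⇒ 4;  out=∅∪out(4)={3}
  fail(16) 'da': from fail(15)=0 chase 'a': 0 ⇒ 1;  out=∅∪out(1)=∅
  fail(21) 'ba': from fail(20)=0 chase 'a': 0 ⇒ 1;  out={6}∪out(1)={6}
  fail(3) 'aba': from fail(2)=20 chase 'a': 20 ⇒ 21;  out={0}∪out(21)={0,6}
  fail(6) 'cbc': from fail(5)=20 chase 'c': 20→0 ⇒ 4;  out=∅∪out(4)={3}
  fail(12) 'acc': from fail(11)=4 chase 'c': 4→0 ⇒ 4;  out=∅∪out(4)={3}
  fail(17) 'dad': from fail(16)=1 chase 'd': 1→0 ⇒ 15;  out=∅∪out(15)=∅
  fail(7) 'cbcb': from fail(6)=4 chase 'b': 4 ⇒ 5;  out=∅∪out(5)=∅
  fail(13) 'accd': from fail(12)=4 chase 'd': 4 ⇒ 10;  out=∅∪out(10)={2}
  fail(18) 'dadd': from fail(17)=15 chase 'd': 15→0 ⇒ 15;  out=∅∪out(15)=∅
  fail(8) 'cbcbb': from fail(7)=5 chase 'b': 5→20→0 ⇒ 20;  out=∅∪out(20)=∅
  fail(14) 'accdb': from fail(13)=10 chase 'b': 10→15→0 ⇒ 20;  out={4}∪out(20)={4}
  fail(19) 'daddb': from fail(18)=15 chase 'b': 15→0 ⇒ 20;  out={5}∪out(20)={5}
  fail(9) 'cbcbbd': from fail(8)=20 chase 'd': 20→0 ⇒ 15;  out={1}∪out(15)={1}

Scan:
i=0 'a': node 0→1
i=1 'd': node 1→15 (via fail)
i=2 'b': node 15→20 (via fail)
i=3 'd': node 20→15 (via fail)
i=4 'c': node 15→4 (via fail)  emit P3@[4:4]
i=5 'd': node 4→10  emit P2@[4:5]
i=6 'b': node 10→20 (via fail)
i=7 'a': node 20→21  emit P6@[6:7]
i=8 'b': node 21→2 (via fail)
i=9 'c': node 2→4 (via fail)  emit P3@[9:9]
i=10 'b': node 4→5
i=11 'c': node 5→6  emit P3@[11:11]
i=12 'b': node 6→7
i=13 'b': node 7→8
i=14 'd': node 8→9  emit P1@[9:14]
i=15 'a': node 9→16 (via fail)
i=16 'b': node 16→2 (via fail)
i=17 'a': node 2→3  emit P0@[15:17],P6@[16:17]
i=18 'a': node 3→1 (via fail)
i=19 'b': node 1→2
i=20 'a': node 2→3  emit P0@[18:20],P6@[19:20]
i=21 'b': node 3→2 (via fail)
i=22 'a': node 2→3  emit P0@[20:22],P6@[21:22]
i=23 'c': node 3→11 (via fail)  emit P3@[23:23]
i=24 'd': node 11→10 (via fail)  emit P2@[23:24]
i=25 'b': node 10→20 (via fail)
i=26 'c': node 20→4 (via fail)  emit P3@[26:26]
i=27 'a': node 4→1 (via fail)
i=28 'b': node 1→2
i=29 'a': node 2→3  emit P0@[27:29],P6@[28:29]
i=30 'b': node 3→2 (via fail)
i=31 'd': node 2→15 (via fail)
i=32 'd': node 15→15 (via fail)
i=33 'c': node 15→4 (via fail)  emit P3@[33:33]
i=34 'b': node 4→5
i=35 'c': node 5→6  emit P3@[35:35]
i=36 'b': node 6→7
i=37 'b': node 7→8
i=38 'd': node 8→9  emit P1@[33:38]
i=39 'c': node 9→4 (via fail)  emit P3@[39:39]
i=40 'd': node 4→10  emit P2@[39:40]
i=41 'a': node 10→16 (via fail)
i=42 'd': node 16→17
i=43 'b': node 17→20 (via fail)
i=44 'c': node 20→4 (via fail)  emit P3@[44:44]
i=45 'b': node 4→5
i=46 'c': node 5→6  emit P3@[46:46]
i=47 'b': node 6→7
i=48 'b': node 7→8
i=49 'd': node 8→9  emit P1@[44:49]
i=50 'a': node 9→16 (via fail)
i=51 'b': node 16→2 (via fail)
i=52 'b': node 2→20 (via fail)
i=53 'a': node 20→21  emit P6@[52:53]
i=54 'a': node 21→1 (via fail)
i=55 'b': node 1→2
i=56 'a': node 2→3  emit P0@[54:56],P6@[55:56]
i=57 'b': node 3→2 (via fail)
i=58 'c': node 2→4 (via fail)  emit P3@[58:58]
i=59 'c': node 4→4 (via fail)  emit P3@[59:59]
i=60 'b': node 4→5
i=61 'c': node 5→6  emit P3@[61:61]
i=62 'b': node 6→7
i=63 'b': node 7→8
i=64 'd': node 8→9  emit P1@[59:64]
i=65 'a': node 9→16 (via fail)
i=66 'b': node 16→2 (via fail)
i=67 'a': node 2→3  emit P0@[65:67],P6@[66:67]
i=68 'b': node 3→2 (via fail)
i=69 'a': node 2→3  emit P0@[67:69],P6@[68:69]
i=70 'a': node 3→1 (via fail)
i=71 'd': node 1→15 (via fail)

Matches: [[4,3],[5,2],[7,6],[9,3],[11,3],[14,1],[17,0],[17,6],[20,0],[20,6],[22,0],[22,6],[23,3],[24,2],[26,3],[29,0],[29,6],[33,3],[35,3],[38,1],[39,3],[40,2],[44,3],[46,3],[49,1],[53,6],[56,0],[56,6],[58,3],[59,3],[61,3],[64,1],[67,0],[67,6],[69,0],[69,6]]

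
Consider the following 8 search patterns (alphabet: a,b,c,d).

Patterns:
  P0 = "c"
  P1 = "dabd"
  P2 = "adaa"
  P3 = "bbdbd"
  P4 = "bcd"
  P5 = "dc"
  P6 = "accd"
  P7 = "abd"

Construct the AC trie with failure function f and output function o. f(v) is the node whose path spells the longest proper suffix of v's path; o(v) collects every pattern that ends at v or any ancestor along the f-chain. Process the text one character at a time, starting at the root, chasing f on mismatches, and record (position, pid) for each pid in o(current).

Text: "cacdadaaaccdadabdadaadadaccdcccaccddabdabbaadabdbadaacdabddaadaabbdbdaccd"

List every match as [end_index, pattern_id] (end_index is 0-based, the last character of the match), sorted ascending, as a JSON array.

Construct AC machine:
Trie nodes:
  n0 'ε': a→6 b→10 c→1 d→2
  n1 'c': ·  ←P0
  n2 'd': a→3 c→17
  n3 'da': b→4
  n4 'dab': d→5
  n5 'dabd': ·  ←P1
  n6 'a': b→21 c→18 d→7
  n7 'ad': a→8
  n8 'ada': a→9
  n9 'adaa': ·  ←P2
  n10 'b': b→11 c→15
  n11 'bb': d→12
  n12 'bbd': b→13
  n13 'bbdb': d→14
  n14 'bbdbd': ·  ←P3
  n15 'bc': d→16
  n16 'bcd': ·  ←P4
  n17 'dc': ·  ←P5
  n18 'ac': c→19
  n19 'acc': d→20
  n20 'accd': ·  ←P6
  n21 'ab': d→22
  n22 'abd': ·  ←P7

Failure links (BFS by depth):
  fail(1) 'c': from fail(0)=0 chase 'c': 0 ⇒ 0;  out={0}∪out(0)={0}
  fail(2) 'd': from fail(0)=0 chase 'd': 0 ⇒ 0;  out=∅∪out(0)=∅
  fail(6) 'a': from fail(0)=0 chase 'a': 0 ⇒ 0;  out=∅∪out(0)=∅
  fail(10) 'b': from fail(0)=0 chase 'b': 0 ⇒ 0;  out=∅∪out(0)=∅
  fail(3) 'da': from fail(2)=0 chase 'a': 0 ⇒ 6;  out=∅∪out(6)=∅
  fail(7) 'ad': from fail(6)=0 chase 'd': 0 ⇒ 2;  out=∅∪out(2)=∅
  fail(11) 'bb': from fail(10)=0 chase 'b': 0 ⇒ 10;  out=∅∪out(10)=∅
  fail(15) 'bc': from fail(10)=0 chase 'c': 0 ⇒ 1;  out=∅∪out(1)={0}
  fail(17) 'dc': from fail(2)=0 chase 'c': 0 ⇒ 1;  out={5}∪out(1)={0,5}
  fail(18) 'ac': from fail(6)=0 chase 'c': 0 ⇒ 1;  out=∅∪out(1)={0}
  fail(21) 'ab': from fail(6)=0 chase 'b': 0 ⇒ 10;  out=∅∪out(10)=∅
  fail(4) 'dab': from fail(3)=6 chase 'b': 6 ⇒ 21;  out=∅∪out(21)=∅
  fail(8) 'ada': from fail(7)=2 chase 'a': 2 ⇒ 3;  out=∅∪out(3)=∅
  fail(12) 'bbd': from fail(11)=10 chase 'd': 10→0 ⇒ 2;  out=∅∪out(2)=∅
  fail(16) 'bcd': from fail(15)=1 chase 'd': 1→0 ⇒ 2;  out={4}∪out(2)={4}
  fail(19) 'acc': from fail(18)=1 chase 'c': 1→0 ⇒ 1;  out=∅∪out(1)={0}
  fail(22) 'abd': from fail(21)=10 chase 'd': 10→0 ⇒ 2;  out={7}∪out(2)={7}
  fail(5) 'dabd': from fail(4)=21 chase 'd': 21 ⇒ 22;  out={1}∪out(22)={1,7}
  fail(9) 'adaa': from fail(8)=3 chase 'a': 3→6→0 ⇒ 6;  out={2}∪out(6)={2}
  fail(13) 'bbdb': from fail(12)=2 chase 'b': 2→0 ⇒ 10;  out=∅∪out(10)=∅
  fail(20) 'accd': from fail(19)=1 chase 'd': 1→0 ⇒ 2;  out={6}∪out(2)={6}
  fail(14) 'bbdbd': from fail(13)=10 chase 'd': 10→0 ⇒ 2;  out={3}∪out(2)={3}

Scan:
pos 0 'c': at 1  → match P0@[0:0]
pos 1 'a': at 6 ·f
pos 2 'c': at 18  → match P0@[2:2]
pos 3 'd': at 2 ·f
pos 4 'a': at 3
pos 5 'd': at 7 ·f
pos 6 'a': at 8
pos 7 'a': at 9  → match P2@[4:7]
pos 8 'a': at 6 ·f
pos 9 'c': at 18  → match P0@[9:9]
pos 10 'c': at 19  → match P0@[10:10]
pos 11 'd': at 20  → match P6@[8:11]
pos 12 'a': at 3 ·f
pos 13 'd': at 7 ·f
pos 14 'a': at 8
pos 15 'b': at 4 ·f
pos 16 'd': at 5  → match P1@[13:16],P7@[14:16]
pos 17 'a': at 3 ·f
pos 18 'd': at 7 ·f
pos 19 'a': at 8
pos 20 'a': at 9  → match P2@[17:20]
pos 21 'd': at 7 ·f
pos 22 'a': at 8
pos 23 'd': at 7 ·f
pos 24 'a': at 8
pos 25 'c': at 18 ·f  → match P0@[25:25]
pos 26 'c': at 19  → match P0@[26:26]
pos 27 'd': at 20  → match P6@[24:27]
pos 28 'c': at 17 ·f  → match P0@[28:28],P5@[27:28]
pos 29 'c': at 1 ·f  → match P0@[29:29]
pos 30 'c': at 1 ·f  → match P0@[30:30]
pos 31 'a': at 6 ·f
pos 32 'c': at 18  → match P0@[32:32]
pos 33 'c': at 19  → match P0@[33:33]
pos 34 'd': at 20  → match P6@[31:34]
pos 35 'd': at 2 ·f
pos 36 'a': at 3
pos 37 'b': at 4
pos 38 'd': at 5  → match P1@[35:38],P7@[36:38]
pos 39 'a': at 3 ·f
pos 40 'b': at 4
pos 41 'b': at 11 ·f
pos 42 'a': at 6 ·f
pos 43 'a': at 6 ·f
pos 44 'd': at 7
pos 45 'a': at 8
pos 46 'b': at 4 ·f
pos 47 'd': at 5  → match P1@[44:47],P7@[45:47]
pos 48 'b': at 10 ·f
pos 49 'a': at 6 ·f
pos 50 'd': at 7
pos 51 'a': at 8
pos 52 'a': at 9  → match P2@[49:52]
pos 53 'c': at 18 ·f  → match P0@[53:53]
pos 54 'd': at 2 ·f
pos 55 'a': at 3
pos 56 'b': at 4
pos 57 'd': at 5  → match P1@[54:57],P7@[55:57]
pos 58 'd': at 2 ·f
pos 59 'a': at 3
pos 60 'a': at 6 ·f
pos 61 'd': at 7
pos 62 'a': at 8
pos 63 'a': at 9  → match P2@[60:63]
pos 64 'b': at 21 ·f
pos 65 'b': at 11 ·f
pos 66 'd': at 12
pos 67 'b': at 13
pos 68 'd': at 14  → match P3@[64:68]
pos 69 'a': at 3 ·f
pos 70 'c': at 18 ·f  → match P0@[70:70]
pos 71 'c': at 19  → match P0@[71:71]
pos 72 'd': at 20  → match P6@[69:72]

Result: [[0,0],[2,0],[7,2],[9,0],[10,0],[11,6],[16,1],[16,7],[20,2],[25,0],[26,0],[27,6],[28,0],[28,5],[29,0],[30,0],[32,0],[33,0],[34,6],[38,1],[38,7],[47,1],[47,7],[52,2],[53,0],[57,1],[57,7],[63,2],[68,3],[70,0],[71,0],[72,6]]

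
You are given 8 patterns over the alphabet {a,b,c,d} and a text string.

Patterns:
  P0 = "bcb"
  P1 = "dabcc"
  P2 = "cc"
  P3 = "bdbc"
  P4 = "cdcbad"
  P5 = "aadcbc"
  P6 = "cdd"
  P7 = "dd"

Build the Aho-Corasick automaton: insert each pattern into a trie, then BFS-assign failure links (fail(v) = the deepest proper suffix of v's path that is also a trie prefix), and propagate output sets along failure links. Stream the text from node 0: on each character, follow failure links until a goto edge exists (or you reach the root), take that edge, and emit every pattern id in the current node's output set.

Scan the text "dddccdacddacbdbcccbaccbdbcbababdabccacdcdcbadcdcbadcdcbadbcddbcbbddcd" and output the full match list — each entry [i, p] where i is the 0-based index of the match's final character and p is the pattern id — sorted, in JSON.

Build:
Trie nodes:
  0='ε' goto a→19 b→1 c→9 d→4
  1='b' goto c→2 d→11
  2='bc' goto b→3
  3='bcb' goto ·  ←P0
  4='d' goto a→5 d→26
  5='da' goto b→6
  6='dab' goto c→7
  7='dabc' goto c→8
  8='dabcc' goto ·  ←P1
  9='c' goto c→10 d→14
  10='cc' goto ·  ←P2
  11='bd' goto b→12
  12='bdb' goto c→13
  13='bdbc' goto ·  ←P3
  14='cd' goto c→15 d→25
  15='cdc' goto b→16
  16='cdcb' goto a→17
  17='cdcba' goto d→18
  18='cdcbad' goto ·  ←P4
  19='a' goto a→20
  20='aa' goto d→21
  21='aad' goto c→22
  22='aadc' goto b→23
  23='aadcb' goto c→24
  24='aadcbc' goto ·  ←P5
  25='cdd' goto ·  ←P6
  26='dd' goto ·  ←P7

BFS fail/out derivation:
  fail(1) 'b': from fail(0)=0 chase 'b': 0 ⇒ 0;  out=∅∪out(0)=∅
  fail(4) 'd': from fail(0)=0 chase 'd': 0 ⇒ 0;  out=∅∪out(0)=∅
  fail(9) 'c': from fail(0)=0 chase 'c': 0 ⇒ 0;  out=∅∪out(0)=∅
  fail(19) 'a': from fail(0)=0 chase 'a': 0 ⇒ 0;  out=∅∪out(0)=∅
  fail(2) 'bc': from fail(1)=0 chase 'c': 0 ⇒ 9;  out=∅∪out(9)=∅
  fail(5) 'da': from fail(4)=0 chase 'a': 0 ⇒ 19;  out=∅∪out(19)=∅
  fail(10) 'cc': from fail(9)=0 chase 'c': 0 ⇒ 9;  out={2}∪out(9)={2}
  fail(11) 'bd': from fail(1)=0 chase 'd': 0 ⇒ 4;  out=∅∪out(4)=∅
  fail(14) 'cd': from fail(9)=0 chase 'd': 0 ⇒ 4;  out=∅∪out(4)=∅
  fail(20) 'aa': from fail(19)=0 chase 'a': 0 ⇒ 19;  out=∅∪out(19)=∅
  fail(26) 'dd': from fail(4)=0 chase 'd': 0 ⇒ 4;  out={7}∪out(4)={7}
  fail(3) 'bcb': from fail(2)=9 chase 'b': 9→0 ⇒ 1;  out={0}∪out(1)={0}
  fail(6) 'dab': from fail(5)=19 chase 'b': 19→0 ⇒ 1;  out=∅∪out(1)=∅
  fail(12) 'bdb': from fail(11)=4 chase 'b': 4→0 ⇒ 1;  out=∅∪out(1)=∅
  fail(15) 'cdc': from fail(14)=4 chase 'c': 4→0 ⇒ 9;  out=∅∪out(9)=∅
  fail(21) 'aad': from fail(20)=19 chase 'd': 19→0 ⇒ 4;  out=∅∪out(4)=∅
  fail(25) 'cdd': from fail(14)=4 chase 'd': 4 ⇒ 26;  out={6}∪out(26)={6,7}
  fail(7) 'dabc': from fail(6)=1 chase 'c': 1 ⇒ 2;  out=∅∪out(2)=∅
  fail(13) 'bdbc': from fail(12)=1 chase 'c': 1 ⇒ 2;  out={3}∪out(2)={3}
  fail(16) 'cdcb': from fail(15)=9 chase 'b': 9→0 ⇒ 1;  out=∅∪out(1)=∅
  fail(22) 'aadc': from fail(21)=4 chase 'c': 4→0 ⇒ 9;  out=∅∪out(9)=∅
  fail(8) 'dabcc': from fail(7)=2 chase 'c': 2→9 ⇒ 10;  out={1}∪out(10)={1,2}
  fail(17) 'cdcba': from fail(16)=1 chase 'a': 1→0 ⇒ 19;  out=∅∪out(19)=∅
  fail(23) 'aadcb': from fail(22)=9 chase 'b': 9→0 ⇒ 1;  out=∅∪out(1)=∅
  fail(18) 'cdcbad': from fail(17)=19 chase 'd': 19→0 ⇒ 4;  out={4}∪out(4)={4}
  fail(24) 'aadcbc': from fail(23)=1 chase 'c': 1 ⇒ 2;  out={5}∪out(2)={5}

Run:
[0] read 'd'  n0⇒n4
[1] read 'd'  n4⇒n26  → match P7@[0:1]
[2] read 'd'  n26⇒n26 (via fail)  → match P7@[1:2]
[3] read 'c'  n26⇒n9 (via fail)
[4] read 'c'  n9⇒n10  → match P2@[3:4]
[5] read 'd'  n10⇒n14 (via fail)
[6] read 'a'  n14⇒n5 (via fail)
[7] read 'c'  n5⇒n9 (via fail)
[8] read 'd'  n9⇒n14
[9] read 'd'  n14⇒n25  → match P6@[7:9],P7@[8:9]
[10] read 'a'  n25⇒n5 (via fail)
[11] read 'c'  n5⇒n9 (via fail)
[12] read 'b'  n9⇒n1 (via fail)
[13] read 'd'  n1⇒n11
[14] read 'b'  n11⇒n12
[15] read 'c'  n12⇒n13  → match P3@[12:15]
[16] read 'c'  n13⇒n10 (via fail)  → match P2@[15:16]
[17] read 'c'  n10⇒n10 (via fail)  → match P2@[16:17]
[18] read 'b'  n10⇒n1 (via fail)
[19] read 'a'  n1⇒n19 (via fail)
[20] read 'c'  n19⇒n9 (via fail)
[21] read 'c'  n9⇒n10  → match P2@[20:21]
[22] read 'b'  n10⇒n1 (via fail)
[23] read 'd'  n1⇒n11
[24] read 'b'  n11⇒n12
[25] read 'c'  n12⇒n13  → match P3@[22:25]
[26] read 'b'  n13⇒n3 (via fail)  → match P0@[24:26]
[27] read 'a'  n3⇒n19 (via fail)
[28] read 'b'  n19⇒n1 (via fail)
[29] read 'a'  n1⇒n19 (via fail)
[30] read 'b'  n19⇒n1 (via fail)
[31] read 'd'  n1⇒n11
[32] read 'a'  n11⇒n5 (via fail)
[33] read 'b'  n5⇒n6
[34] read 'c'  n6⇒n7
[35] read 'c'  n7⇒n8  → match P1@[31:35],P2@[34:35]
[36] read 'a'  n8⇒n19 (via fail)
[37] read 'c'  n19⇒n9 (via fail)
[38] read 'd'  n9⇒n14
[39] read 'c'  n14⇒n15
[40] read 'd'  n15⇒n14 (via fail)
[41] read 'c'  n14⇒n15
[42] read 'b'  n15⇒n16
[43] read 'a'  n16⇒n17
[44] read 'd'  n17⇒n18  → match P4@[39:44]
[45] read 'c'  n18⇒n9 (via fail)
[46] read 'd'  n9⇒n14
[47] read 'c'  n14⇒n15
[48] read 'b'  n15⇒n16
[49] read 'a'  n16⇒n17
[50] read 'd'  n17⇒n18  → match P4@[45:50]
[51] read 'c'  n18⇒n9 (via fail)
[52] read 'd'  n9⇒n14
[53] read 'c'  n14⇒n15
[54] read 'b'  n15⇒n16
[55] read 'a'  n16⇒n17
[56] read 'd'  n17⇒n18  → match P4@[51:56]
[57] read 'b'  n18⇒n1 (via fail)
[58] read 'c'  n1⇒n2
[59] read 'd'  n2⇒n14 (via fail)
[60] read 'd'  n14⇒n25  → match P6@[58:60],P7@[59:60]
[61] read 'b'  n25⇒n1 (via fail)
[62] read 'c'  n1⇒n2
[63] read 'b'  n2⇒n3  → match P0@[61:63]
[64] read 'b'  n3⇒n1 (via fail)
[65] read 'd'  n1⇒n11
[66] read 'd'  n11⇒n26 (via fail)  → match P7@[65:66]
[67] read 'c'  n26⇒n9 (via fail)
[68] read 'd'  n9⇒n14

All matches (sorted): [[1,7],[2,7],[4,2],[9,6],[9,7],[15,3],[16,2],[17,2],[21,2],[25,3],[26,0],[35,1],[35,2],[44,4],[50,4],[56,4],[60,6],[60,7],[63,0],[66,7]]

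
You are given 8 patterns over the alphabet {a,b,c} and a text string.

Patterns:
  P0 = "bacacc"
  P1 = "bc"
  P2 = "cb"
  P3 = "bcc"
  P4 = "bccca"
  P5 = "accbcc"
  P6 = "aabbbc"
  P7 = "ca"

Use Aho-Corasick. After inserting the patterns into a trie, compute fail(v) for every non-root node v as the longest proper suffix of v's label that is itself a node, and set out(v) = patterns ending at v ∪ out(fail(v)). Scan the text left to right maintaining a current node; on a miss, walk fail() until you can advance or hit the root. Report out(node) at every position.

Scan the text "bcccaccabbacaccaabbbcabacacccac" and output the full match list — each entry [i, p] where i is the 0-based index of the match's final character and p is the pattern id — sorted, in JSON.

Construct AC machine:
Trie nodes:
  n0 'ε': a→13 b→1 c→8
  n1 'b': a→2 c→7
  n2 'ba': c→3
  n3 'bac': a→4
  n4 'baca': c→5
  n5 'bacac': c→6
  n6 'bacacc': ·  [P0 ends]
  n7 'bc': c→10  [P1 ends]
  n8 'c': a→24 b→9
  n9 'cb': ·  [P2 ends]
  n10 'bcc': c→11  [P3 ends]
  n11 'bccc': a→12
  n12 'bccca': ·  [P4 ends]
  n13 'a': a→19 c→14
  n14 'ac': c→15
  n15 'acc': b→16
  n16 'accb': c→17
  n17 'accbc': c→18
  n18 'accbcc': ·  [P5 ends]
  n19 'aa': b→20
  n20 'aab': b→21
  n21 'aabb': b→22
  n22 'aabbb': c→23
  n23 'aabbbc': ·  [P6 ends]
  n24 'ca': ·  [P7 ends]

Failure links (BFS by depth):
  fail(1) 'b': from fail(0)=0 chase 'b': 0 ⇒ 0;  out=∅∪out(0)=∅
  fail(8) 'c': from fail(0)=0 chase 'c': 0 ⇒ 0;  out=∅∪out(0)=∅
  fail(13) 'a': from fail(0)=0 chase 'a': 0 ⇒ 0;  out=∅∪out(0)=∅
  fail(2) 'ba': from fail(1)=0 chase 'a': 0 ⇒ 13;  out=∅∪out(13)=∅
  fail(7) 'bc': from fail(1)=0 chase 'c': 0 ⇒ 8;  out={1}∪out(8)={1}
  fail(9) 'cb': from fail(8)=0 chase 'b': 0 ⇒ 1;  out={2}∪out(1)={2}
  fail(14) 'ac': from fail(13)=0 chase 'c': 0 ⇒ 8;  out=∅∪out(8)=∅
  fail(19) 'aa': from fail(13)=0 chase 'a': 0 ⇒ 13;  out=∅∪out(13)=∅
  fail(24) 'ca': from fail(8)=0 chase 'a': 0 ⇒ 13;  out={7}∪out(13)={7}
  fail(3) 'bac': from fail(2)=13 chase 'c': 13 ⇒ 14;  out=∅∪out(14)=∅
  fail(10) 'bcc': from fail(7)=8 chase 'c': 8→0 ⇒ 8;  out={3}∪out(8)={3}
  fail(15) 'acc': from fail(14)=8 chase 'c': 8→0 ⇒ 8;  out=∅∪out(8)=∅
  fail(20) 'aab': from fail(19)=13 chase 'b': 13→0 ⇒ 1;  out=∅∪out(1)=∅
  fail(4) 'baca': from fail(3)=14 chase 'a': 14→8 ⇒ 24;  out=∅∪out(24)={7}
  fail(11) 'bccc': from fail(10)=8 chase 'c': 8→0 ⇒ 8;  out=∅∪out(8)=∅
  fail(16) 'accb': from fail(15)=8 chase 'b': 8 ⇒ 9;  out=∅∪out(9)={2}
  fail(21) 'aabb': from fail(20)=1 chase 'b': 1→0 ⇒ 1;  out=∅∪out(1)=∅
  fail(5) 'bacac': from fail(4)=24 chase 'c': 24→13 ⇒ 14;  out=∅∪out(14)=∅
  fail(12) 'bccca': from fail(11)=8 chase 'a': 8 ⇒ 24;  out={4}∪out(24)={4,7}
  fail(17) 'accbc': from fail(16)=9 chase 'c': 9→1 ⇒ 7;  out=∅∪out(7)={1}
  fail(22) 'aabbb': from fail(21)=1 chase 'b': 1→0 ⇒ 1;  out=∅∪out(1)=∅
  fail(6) 'bacacc': from fail(5)=14 chase 'c': 14 ⇒ 15;  out={0}∪out(15)={0}
  fail(18) 'accbcc': from fail(17)=7 chase 'c': 7 ⇒ 10;  out={5}∪out(10)={3,5}
  fail(23) 'aabbbc': from fail(22)=1 chase 'c': 1 ⇒ 7;  out={6}∪out(7)={1,6}

Run:
[0] read 'b'  n0⇒n1
[1] read 'c'  n1⇒n7  emit P1@[0:1]
[2] read 'c'  n7⇒n10  emit P3@[0:2]
[3] read 'c'  n10⇒n11
[4] read 'a'  n11⇒n12  emit P4@[0:4],P7@[3:4]
[5] read 'c'  n12⇒n14 ·f
[6] read 'c'  n14⇒n15
[7] read 'a'  n15⇒n24 ·f  emit P7@[6:7]
[8] read 'b'  n24⇒n1 ·f
[9] read 'b'  n1⇒n1 ·f
[10] read 'a'  n1⇒n2
[11] read 'c'  n2⇒n3
[12] read 'a'  n3⇒n4  emit P7@[11:12]
[13] read 'c'  n4⇒n5
[14] read 'c'  n5⇒n6  emit P0@[9:14]
[15] read 'a'  n6⇒n24 ·f  emit P7@[14:15]
[16] read 'a'  n24⇒n19 ·f
[17] read 'b'  n19⇒n20
[18] read 'b'  n20⇒n21
[19] read 'b'  n21⇒n22
[20] read 'c'  n22⇒n23  emit P1@[19:20],P6@[15:20]
[21] read 'a'  n23⇒n24 ·f  emit P7@[20:21]
[22] read 'b'  n24⇒n1 ·f
[23] read 'a'  n1⇒n2
[24] read 'c'  n2⇒n3
[25] read 'a'  n3⇒n4  emit P7@[24:25]
[26] read 'c'  n4⇒n5
[27] read 'c'  n5⇒n6  emit P0@[22:27]
[28] read 'c'  n6⇒n8 ·f
[29] read 'a'  n8⇒n24  emit P7@[28:29]
[30] read 'c'  n24⇒n14 ·f

Matches: [[1,1],[2,3],[4,4],[4,7],[7,7],[12,7],[14,0],[15,7],[20,1],[20,6],[21,7],[25,7],[27,0],[29,7]]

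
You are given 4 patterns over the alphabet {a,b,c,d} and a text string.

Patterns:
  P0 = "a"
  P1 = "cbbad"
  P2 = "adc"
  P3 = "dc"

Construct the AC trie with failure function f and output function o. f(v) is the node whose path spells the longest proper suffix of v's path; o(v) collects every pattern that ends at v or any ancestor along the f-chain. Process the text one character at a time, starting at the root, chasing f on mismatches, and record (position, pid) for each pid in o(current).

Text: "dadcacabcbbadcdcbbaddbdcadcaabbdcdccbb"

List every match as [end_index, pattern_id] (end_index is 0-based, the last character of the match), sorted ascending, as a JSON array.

Construct AC machine:
Trie nodes:
  n0 'ε': a→1 c→2 d→9
  n1 'a': d→7  ←P0
  n2 'c': b→3
  n3 'cb': b→4
  n4 'cbb': a→5
  n5 'cbba': d→6
  n6 'cbbad': ·  ←P1
  n7 'ad': c→8
  n8 'adc': ·  ←P2
  n9 'd': c→10
  n10 'dc': ·  ←P3

Failure links (BFS by depth):
  fail(1) 'a': from fail(0)=0 chase 'a': 0 ⇒ 0;  out={0}∪out(0)={0}
  fail(2) 'c': from fail(0)=0 chase 'c': 0 ⇒ 0;  out=∅∪out(0)=∅
  fail(9) 'd': from fail(0)=0 chase 'd': 0 ⇒ 0;  out=∅∪out(0)=∅
  fail(3) 'cb': from fail(2)=0 chase 'b': 0 ⇒ 0;  out=∅∪out(0)=∅
  fail(7) 'ad': from fail(1)=0 chase 'd': 0 ⇒ 9;  out=∅∪out(9)=∅
  fail(10) 'dc': from fail(9)=0 chase 'c': 0 ⇒ 2;  out={3}∪out(2)={3}
  fail(4) 'cbb': from fail(3)=0 chase 'b': 0 ⇒ 0;  out=∅∪out(0)=∅
  fail(8) 'adc': from fail(7)=9 chase 'c': 9 ⇒ 10;  out={2}∪out(10)={2,3}
  fail(5) 'cbba': from fail(4)=0 chase 'a': 0 ⇒ 1;  out=∅∪out(1)={0}
  fail(6) 'cbbad': from fail(5)=1 chase 'd': 1 ⇒ 7;  out={1}∪out(7)={1}

Text stream:
[0] read 'd'  n0⇒n9
[1] read 'a'  n9⇒n1 (via fail)  ** P0@[1:1]
[2] read 'd'  n1⇒n7
[3] read 'c'  n7⇒n8  ** P2@[1:3],P3@[2:3]
[4] read 'a'  n8⇒n1 (via fail)  ** P0@[4:4]
[5] read 'c'  n1⇒n2 (via fail)
[6] read 'a'  n2⇒n1 (via fail)  ** P0@[6:6]
[7] read 'b'  n1⇒n0 (via fail)
[8] read 'c'  n0⇒n2
[9] read 'b'  n2⇒n3
[10] read 'b'  n3⇒n4
[11] read 'a'  n4⇒n5  ** P0@[11:11]
[12] read 'd'  n5⇒n6  ** P1@[8:12]
[13] read 'c'  n6⇒n8 (via fail)  ** P2@[11:13],P3@[12:13]
[14] read 'd'  n8⇒n9 (via fail)
[15] read 'c'  n9⇒n10  ** P3@[14:15]
[16] read 'b'  n10⇒n3 (via fail)
[17] read 'b'  n3⇒n4
[18] read 'a'  n4⇒n5  ** P0@[18:18]
[19] read 'd'  n5⇒n6  ** P1@[15:19]
[20] read 'd'  n6⇒n9 (via fail)
[21] read 'b'  n9⇒n0 (via fail)
[22] read 'd'  n0⇒n9
[23] read 'c'  n9⇒n10  ** P3@[22:23]
[24] read 'a'  n10⇒n1 (via fail)  ** P0@[24:24]
[25] read 'd'  n1⇒n7
[26] read 'c'  n7⇒n8  ** P2@[24:26],P3@[25:26]
[27] read 'a'  n8⇒n1 (via fail)  ** P0@[27:27]
[28] read 'a'  n1⇒n1 (via fail)  ** P0@[28:28]
[29] read 'b'  n1⇒n0 (via fail)
[30] read 'b'  n0⇒n0
[31] read 'd'  n0⇒n9
[32] read 'c'  n9⇒n10  ** P3@[31:32]
[33] read 'd'  n10⇒n9 (via fail)
[34] read 'c'  n9⇒n10  ** P3@[33:34]
[35] read 'c'  n10⇒n2 (via fail)
[36] read 'b'  n2⇒n3
[37] read 'b'  n3⇒n4

Matches: [[1,0],[3,2],[3,3],[4,0],[6,0],[11,0],[12,1],[13,2],[13,3],[15,3],[18,0],[19,1],[23,3],[24,0],[26,2],[26,3],[27,0],[28,0],[32,3],[34,3]]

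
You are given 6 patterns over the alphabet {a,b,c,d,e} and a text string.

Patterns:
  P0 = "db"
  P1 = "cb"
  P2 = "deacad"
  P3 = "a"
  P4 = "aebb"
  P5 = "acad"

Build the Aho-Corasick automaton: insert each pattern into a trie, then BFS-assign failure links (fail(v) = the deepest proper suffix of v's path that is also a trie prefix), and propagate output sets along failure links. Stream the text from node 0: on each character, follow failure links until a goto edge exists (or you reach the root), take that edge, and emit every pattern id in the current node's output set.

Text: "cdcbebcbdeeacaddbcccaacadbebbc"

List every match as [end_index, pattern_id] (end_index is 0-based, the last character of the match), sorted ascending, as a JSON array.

Construct AC machine:
Trie nodes:
  0='ε' goto a→10 c→3 d→1
  1='d' goto b→2 e→5
  2='db' goto ·  ←P0
  3='c' goto b→4
  4='cb' goto ·  ←P1
  5='de' goto a→6
  6='dea' goto c→7
  7='deac' goto a→8
  8='deaca' goto d→9
  9='deacad' goto ·  ←P2
  10='a' goto c→14 e→11  ←P3
  11='ae' goto b→12
  12='aeb' goto b→13
  13='aebb' goto ·  ←P4
  14='ac' goto a→15
  15='aca' goto d→16
  16='acad' goto ·  ←P5

Failure links (BFS by depth):
  n1('d'): parent n0 fail=0; on 'd' 0 → fail=0;  out ∅∪∅=∅
  n3('c'): parent n0 fail=0; on 'c' 0 → fail=0;  out ∅∪∅=∅
  n10('a'): parent n0 fail=0; on 'a' 0 → fail=0;  out {3}∪∅={3}
  n2('db'): parent n1 fail=0; on 'b' 0 → fail=0;  out {0}∪∅={0}
  n4('cb'): parent n3 fail=0; on 'b' 0 → fail=0;  out {1}∪∅={1}
  n5('de'): parent n1 fail=0; on 'e' 0 → fail=0;  out ∅∪∅=∅
  n11('ae'): parent n10 fail=0; on 'e' 0 → fail=0;  out ∅∪∅=∅
  n14('ac'): parent n10 fail=0; on 'c' 0 → fail=3;  out ∅∪∅=∅
  n6('dea'): parent n5 fail=0; on 'a' 0 → fail=10;  out ∅∪{3}={3}
  n12('aeb'): parent n11 fail=0; on 'b' 0 → fail=0;  out ∅∪∅=∅
  n15('aca'): parent n14 fail=3; on 'a' 3→0 → fail=10;  out ∅∪{3}={3}
  n7('deac'): parent n6 fail=10; on 'c' 10 → fail=14;  out ∅∪∅=∅
  n13('aebb'): parent n12 fail=0; on 'b' 0 → fail=0;  out {4}∪∅={4}
  n16('acad'): parent n15 fail=10; on 'd' 10→0 → fail=1;  out {5}∪∅={5}
  n8('deaca'): parent n7 fail=14; on 'a' 14 → fail=15;  out ∅∪{3}={3}
  n9('deacad'): parent n8 fail=15; on 'd' 15 → fail=16;  out {2}∪{5}={2,5}

Scan:
pos 0 'c': at 3
pos 1 'd': at 1 (via fail)
pos 2 'c': at 3 (via fail)
pos 3 'b': at 4  ** P1@[2:3]
pos 4 'e': at 0 (via fail)
pos 5 'b': at 0
pos 6 'c': at 3
pos 7 'b': at 4  ** P1@[6:7]
pos 8 'd': at 1 (via fail)
pos 9 'e': at 5
pos 10 'e': at 0 (via fail)
pos 11 'a': at 10  ** P3@[11:11]
pos 12 'c': at 14
pos 13 'a': at 15  ** P3@[13:13]
pos 14 'd': at 16  ** P5@[11:14]
pos 15 'd': at 1 (via fail)
pos 16 'b': at 2  ** P0@[15:16]
pos 17 'c': at 3 (via fail)
pos 18 'c': at 3 (via fail)
pos 19 'c': at 3 (via fail)
pos 20 'a': at 10 (via fail)  ** P3@[20:20]
pos 21 'a': at 10 (via fail)  ** P3@[21:21]
pos 22 'c': at 14
pos 23 'a': at 15  ** P3@[23:23]
pos 24 'd': at 16  ** P5@[21:24]
pos 25 'b': at 2 (via fail)  ** P0@[24:25]
pos 26 'e': at 0 (via fail)
pos 27 'b': at 0
pos 28 'b': at 0
pos 29 'c': at 3

All matches (sorted): [[3,1],[7,1],[11,3],[13,3],[14,5],[16,0],[20,3],[21,3],[23,3],[24,5],[25,0]]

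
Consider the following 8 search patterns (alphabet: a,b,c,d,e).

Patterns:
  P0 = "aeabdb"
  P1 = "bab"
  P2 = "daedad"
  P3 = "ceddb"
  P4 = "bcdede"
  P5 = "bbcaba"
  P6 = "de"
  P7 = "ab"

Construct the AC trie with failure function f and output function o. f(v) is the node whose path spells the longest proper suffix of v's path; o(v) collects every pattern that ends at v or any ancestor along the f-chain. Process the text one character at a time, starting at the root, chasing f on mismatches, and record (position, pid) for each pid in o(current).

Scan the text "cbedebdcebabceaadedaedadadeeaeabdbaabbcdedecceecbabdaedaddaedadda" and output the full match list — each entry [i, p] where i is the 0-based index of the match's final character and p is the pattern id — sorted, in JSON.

Build:
Trie (insert patterns):
  0='ε' goto a→1 b→7 c→16 d→10
  1='a' goto b→32 e→2
  2='ae' goto a→3
  3='aea' goto b→4
  4='aeab' goto d→5
  5='aeabd' goto b→6
  6='aeabdb' goto ·  [P0 ends]
  7='b' goto a→8 b→26 c→21
  8='ba' goto b→9
  9='bab' goto ·  [P1 ends]
  10='d' goto a→11 e→31
  11='da' goto e→12
  12='dae' goto d→13
  13='daed' goto a→14
  14='daeda' goto d→15
  15='daedad' goto ·  [P2 ends]
  16='c' goto e→17
  17='ce' goto d→18
  18='ced' goto d→19
  19='cedd' goto b→20
  20='ceddb' goto ·  [P3 ends]
  21='bc' goto d→22
  22='bcd' goto e→23
  23='bcde' goto d→24
  24='bcded' goto e→25
  25='bcdede' goto ·  [P4 ends]
  26='bb' goto c→27
  27='bbc' goto a→28
  28='bbca' goto b→29
  29='bbcab' goto a→30
  30='bbcaba' goto ·  [P5 ends]
  31='de' goto ·  [P6 ends]
  32='ab' goto ·  [P7 ends]

BFS fail/out derivation:
  n1('a'): parent n0 fail=0; on 'a' 0 → fail=0;  out ∅∪∅=∅
  n7('b'): parent n0 fail=0; on 'b' 0 → fail=0;  out ∅∪∅=∅
  n10('d'): parent n0 fail=0; on 'd' 0 → fail=0;  out ∅∪∅=∅
  n16('c'): parent n0 fail=0; on 'c' 0 → fail=0;  out ∅∪∅=∅
  n2('ae'): parent n1 fail=0; on 'e' 0 → fail=0;  out ∅∪∅=∅
  n8('ba'): parent n7 fail=0; on 'a' 0 → fail=1;  out ∅∪∅=∅
  n11('da'): parent n10 fail=0; on 'a' 0 → fail=1;  out ∅∪∅=∅
  n17('ce'): parent n16 fail=0; on 'e' 0 → fail=0;  out ∅∪∅=∅
  n21('bc'): parent n7 fail=0; on 'c' 0 → fail=16;  out ∅∪∅=∅
  n26('bb'): parent n7 fail=0; on 'b' 0 → fail=7;  out ∅∪∅=∅
  n31('de'): parent n10 fail=0; on 'e' 0 → fail=0;  out {6}∪∅={6}
  n32('ab'): parent n1 fail=0; on 'b' 0 → fail=7;  out {7}∪∅={7}
  n3('aea'): parent n2 fail=0; on 'a' 0 → fail=1;  out ∅∪∅=∅
  n9('bab'): parent n8 fail=1; on 'b' 1 → fail=32;  out {1}∪{7}={1,7}
  n12('dae'): parent n11 fail=1; on 'e' 1 → fail=2;  out ∅∪∅=∅
  n18('ced'): parent n17 fail=0; on 'd' 0 → fail=10;  out ∅∪∅=∅
  n22('bcd'): parent n21 fail=16; on 'd' 16→0 → fail=10;  out ∅∪∅=∅
  n27('bbc'): parent n26 fail=7; on 'c' 7 → fail=21;  out ∅∪∅=∅
  n4('aeab'): parent n3 fail=1; on 'b' 1 → fail=32;  out ∅∪{7}={7}
  n13('daed'): parent n12 fail=2; on 'd' 2→0 → fail=10;  out ∅∪∅=∅
  n19('cedd'): parent n18 fail=10; on 'd' 10→0 → fail=10;  out ∅∪∅=∅
  n23('bcde'): parent n22 fail=10; on 'e' 10 → fail=31;  out ∅∪{6}={6}
  n28('bbca'): parent n27 fail=21; on 'a' 21→16→0 → fail=1;  out ∅∪∅=∅
  n5('aeabd'): parent n4 fail=32; on 'd' 32→7→0 → fail=10;  out ∅∪∅=∅
  n14('daeda'): parent n13 fail=10; on 'a' 10 → fail=11;  out ∅∪∅=∅
  n20('ceddb'): parent n19 fail=10; on 'b' 10→0 → fail=7;  out {3}∪∅={3}
  n24('bcded'): parent n23 fail=31; on 'd' 31→0 → fail=10;  out ∅∪∅=∅
  n29('bbcab'): parent n28 fail=1; on 'b' 1 → fail=32;  out ∅∪{7}={7}
  n6('aeabdb'): parent n5 fail=10; on 'b' 10→0 → fail=7;  out {0}∪∅={0}
  n15('daedad'): parent n14 fail=11; on 'd' 11→1→0 → fail=10;  out {2}∪∅={2}
  n25('bcdede'): parent n24 fail=10; on 'e' 10 → fail=31;  out {4}∪{6}={4,6}
  n30('bbcaba'): parent n29 fail=32; on 'a' 32→7 → fail=8;  out {5}∪∅={5}

Text stream:
pos 0 'c': at 16
pos 1 'b': at 7 ·f
pos 2 'e': at 0 ·f
pos 3 'd': at 10
pos 4 'e': at 31  ** P6@[3:4]
pos 5 'b': at 7 ·f
pos 6 'd': at 10 ·f
pos 7 'c': at 16 ·f
pos 8 'e': at 17
pos 9 'b': at 7 ·f
pos 10 'a': at 8
pos 11 'b': at 9  ** P1@[9:11],P7@[10:11]
pos 12 'c': at 21 ·f
pos 13 'e': at 17 ·f
pos 14 'a': at 1 ·f
pos 15 'a': at 1 ·f
pos 16 'd': at 10 ·f
pos 17 'e': at 31  ** P6@[16:17]
pos 18 'd': at 10 ·f
pos 19 'a': at 11
pos 20 'e': at 12
pos 21 'd': at 13
pos 22 'a': at 14
pos 23 'd': at 15  ** P2@[18:23]
pos 24 'a': at 11 ·f
pos 25 'd': at 10 ·f
pos 26 'e': at 31  ** P6@[25:26]
pos 27 'e': at 0 ·f
pos 28 'a': at 1
pos 29 'e': at 2
pos 30 'a': at 3
pos 31 'b': at 4  ** P7@[30:31]
pos 32 'd': at 5
pos 33 'b': at 6  ** P0@[28:33]
pos 34 'a': at 8 ·f
pos 35 'a': at 1 ·f
pos 36 'b': at 32  ** P7@[35:36]
pos 37 'b': at 26 ·f
pos 38 'c': at 27
pos 39 'd': at 22 ·f
pos 40 'e': at 23  ** P6@[39:40]
pos 41 'd': at 24
pos 42 'e': at 25  ** P4@[37:42],P6@[41:42]
pos 43 'c': at 16 ·f
pos 44 'c': at 16 ·f
pos 45 'e': at 17
pos 46 'e': at 0 ·f
pos 47 'c': at 16
pos 48 'b': at 7 ·f
pos 49 'a': at 8
pos 50 'b': at 9  ** P1@[48:50],P7@[49:50]
pos 51 'd': at 10 ·f
pos 52 'a': at 11
pos 53 'e': at 12
pos 54 'd': at 13
pos 55 'a': at 14
pos 56 'd': at 15  ** P2@[51:56]
pos 57 'd': at 10 ·f
pos 58 'a': at 11
pos 59 'e': at 12
pos 60 'd': at 13
pos 61 'a': at 14
pos 62 'd': at 15  ** P2@[57:62]
pos 63 'd': at 10 ·f
pos 64 'a': at 11

Matches: [[4,6],[11,1],[11,7],[17,6],[23,2],[26,6],[31,7],[33,0],[36,7],[40,6],[42,4],[42,6],[50,1],[50,7],[56,2],[62,2]]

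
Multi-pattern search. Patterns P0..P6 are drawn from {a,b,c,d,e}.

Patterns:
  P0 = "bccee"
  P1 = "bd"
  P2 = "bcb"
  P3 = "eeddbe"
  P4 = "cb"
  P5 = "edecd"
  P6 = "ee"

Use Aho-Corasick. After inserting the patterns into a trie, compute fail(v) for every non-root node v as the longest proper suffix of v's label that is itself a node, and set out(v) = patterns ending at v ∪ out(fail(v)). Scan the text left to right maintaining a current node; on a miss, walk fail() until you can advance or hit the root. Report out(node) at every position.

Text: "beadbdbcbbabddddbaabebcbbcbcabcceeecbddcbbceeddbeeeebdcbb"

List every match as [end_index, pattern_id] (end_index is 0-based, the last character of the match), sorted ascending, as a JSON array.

Build automaton:
Trie nodes:
  0='ε' goto b→1 c→14 e→8
  1='b' goto c→2 d→6
  2='bc' goto b→7 c→3
  3='bcc' goto e→4
  4='bcce' goto e→5
  5='bccee' goto ·  ←P0
  6='bd' goto ·  ←P1
  7='bcb' goto ·  ←P2
  8='e' goto d→16 e→9
  9='ee' goto d→10  ←P6
  10='eed' goto d→11
  11='eedd' goto b→12
  12='eeddb' goto e→13
  13='eeddbe' goto ·  ←P3
  14='c' goto b→15
  15='cb' goto ·  ←P4
  16='ed' goto e→17
  17='ede' goto c→18
  18='edec' goto d→19
  19='edecd' goto ·  ←P5

Failure links (BFS by depth):
  n1('b'): parent n0 fail=0; on 'b' 0 → fail=0;  out ∅∪∅=∅
  n8('e'): parent n0 fail=0; on 'e' 0 → fail=0;  out ∅∪∅=∅
  n14('c'): parent n0 fail=0; on 'c' 0 → fail=0;  out ∅∪∅=∅
  n2('bc'): parent n1 fail=0; on 'c' 0 → fail=14;  out ∅∪∅=∅
  n6('bd'): parent n1 fail=0; on 'd' 0 → fail=0;  out {1}∪∅={1}
  n9('ee'): parent n8 fail=0; on 'e' 0 → fail=8;  out {6}∪∅={6}
  n15('cb'): parent n14 fail=0; on 'b' 0 → fail=1;  out {4}∪∅={4}
  n16('ed'): parent n8 fail=0; on 'd' 0 → fail=0;  out ∅∪∅=∅
  n3('bcc'): parent n2 fail=14; on 'c' 14→0 → fail=14;  out ∅∪∅=∅
  n7('bcb'): parent n2 fail=14; on 'b' 14 → fail=15;  out {2}∪{4}={2,4}
  n10('eed'): parent n9 fail=8; on 'd' 8 → fail=16;  out ∅∪∅=∅
  n17('ede'): parent n16 fail=0; on 'e' 0 → fail=8;  out ∅∪∅=∅
  n4('bcce'): parent n3 fail=14; on 'e' 14→0 → fail=8;  out ∅∪∅=∅
  n11('eedd'): parent n10 fail=16; on 'd' 16→0 → fail=0;  out ∅∪∅=∅
  n18('edec'): parent n17 fail=8; on 'c' 8→0 → fail=14;  out ∅∪∅=∅
  n5('bccee'): parent n4 fail=8; on 'e' 8 → fail=9;  out {0}∪{6}={0,6}
  n12('eeddb'): parent n11 fail=0; on 'b' 0 → fail=1;  out ∅∪∅=∅
  n19('edecd'): parent n18 fail=14; on 'd' 14→0 → fail=0;  out {5}∪∅={5}
  n13('eeddbe'): parent n12 fail=1; on 'e' 1→0 → fail=8;  out {3}∪∅={3}

Text stream:
[0] read 'b'  n0⇒n1
[1] read 'e'  n1⇒n8 (fail-walked)
[2] read 'a'  n8⇒n0 (fail-walked)
[3] read 'd'  n0⇒n0
[4] read 'b'  n0⇒n1
[5] read 'd'  n1⇒n6  → match P1@[4:5]
[6] read 'b'  n6⇒n1 (fail-walked)
[7] read 'c'  n1⇒n2
[8] read 'b'  n2⇒n7  → match P2@[6:8],P4@[7:8]
[9] read 'b'  n7⇒n1 (fail-walked)
[10] read 'a'  n1⇒n0 (fail-walked)
[11] read 'b'  n0⇒n1
[12] read 'd'  n1⇒n6  → match P1@[11:12]
[13] read 'd'  n6⇒n0 (fail-walked)
[14] read 'd'  n0⇒n0
[15] read 'd'  n0⇒n0
[16] read 'b'  n0⇒n1
[17] read 'a'  n1⇒n0 (fail-walked)
[18] read 'a'  n0⇒n0
[19] read 'b'  n0⇒n1
[20] read 'e'  n1⇒n8 (fail-walked)
[21] read 'b'  n8⇒n1 (fail-walked)
[22] read 'c'  n1⇒n2
[23] read 'b'  n2⇒n7  → match P2@[21:23],P4@[22:23]
[24] read 'b'  n7⇒n1 (fail-walked)
[25] read 'c'  n1⇒n2
[26] read 'b'  n2⇒n7  → match P2@[24:26],P4@[25:26]
[27] read 'c'  n7⇒n2 (fail-walked)
[28] read 'a'  n2⇒n0 (fail-walked)
[29] read 'b'  n0⇒n1
[30] read 'c'  n1⇒n2
[31] read 'c'  n2⇒n3
[32] read 'e'  n3⇒n4
[33] read 'e'  n4⇒n5  → match P0@[29:33],P6@[32:33]
[34] read 'e'  n5⇒n9 (fail-walked)  → match P6@[33:34]
[35] read 'c'  n9⇒n14 (fail-walked)
[36] read 'b'  n14⇒n15  → match P4@[35:36]
[37] read 'd'  n15⇒n6 (fail-walked)  → match P1@[36:37]
[38] read 'd'  n6⇒n0 (fail-walked)
[39] read 'c'  n0⇒n14
[40] read 'b'  n14⇒n15  → match P4@[39:40]
[41] read 'b'  n15⇒n1 (fail-walked)
[42] read 'c'  n1⇒n2
[43] read 'e'  n2⇒n8 (fail-walked)
[44] read 'e'  n8⇒n9  → match P6@[43:44]
[45] read 'd'  n9⇒n10
[46] read 'd'  n10⇒n11
[47] read 'b'  n11⇒n12
[48] read 'e'  n12⇒n13  → match P3@[43:48]
[49] read 'e'  n13⇒n9 (fail-walked)  → match P6@[48:49]
[50] read 'e'  n9⇒n9 (fail-walked)  → match P6@[49:50]
[51] read 'e'  n9⇒n9 (fail-walked)  → match P6@[50:51]
[52] read 'b'  n9⇒n1 (fail-walked)
[53] read 'd'  n1⇒n6  → match P1@[52:53]
[54] read 'c'  n6⇒n14 (fail-walked)
[55] read 'b'  n14⇒n15  → match P4@[54:55]
[56] read 'b'  n15⇒n1 (fail-walked)

Result: [[5,1],[8,2],[8,4],[12,1],[23,2],[23,4],[26,2],[26,4],[33,0],[33,6],[34,6],[36,4],[37,1],[40,4],[44,6],[48,3],[49,6],[50,6],[51,6],[53,1],[55,4]]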